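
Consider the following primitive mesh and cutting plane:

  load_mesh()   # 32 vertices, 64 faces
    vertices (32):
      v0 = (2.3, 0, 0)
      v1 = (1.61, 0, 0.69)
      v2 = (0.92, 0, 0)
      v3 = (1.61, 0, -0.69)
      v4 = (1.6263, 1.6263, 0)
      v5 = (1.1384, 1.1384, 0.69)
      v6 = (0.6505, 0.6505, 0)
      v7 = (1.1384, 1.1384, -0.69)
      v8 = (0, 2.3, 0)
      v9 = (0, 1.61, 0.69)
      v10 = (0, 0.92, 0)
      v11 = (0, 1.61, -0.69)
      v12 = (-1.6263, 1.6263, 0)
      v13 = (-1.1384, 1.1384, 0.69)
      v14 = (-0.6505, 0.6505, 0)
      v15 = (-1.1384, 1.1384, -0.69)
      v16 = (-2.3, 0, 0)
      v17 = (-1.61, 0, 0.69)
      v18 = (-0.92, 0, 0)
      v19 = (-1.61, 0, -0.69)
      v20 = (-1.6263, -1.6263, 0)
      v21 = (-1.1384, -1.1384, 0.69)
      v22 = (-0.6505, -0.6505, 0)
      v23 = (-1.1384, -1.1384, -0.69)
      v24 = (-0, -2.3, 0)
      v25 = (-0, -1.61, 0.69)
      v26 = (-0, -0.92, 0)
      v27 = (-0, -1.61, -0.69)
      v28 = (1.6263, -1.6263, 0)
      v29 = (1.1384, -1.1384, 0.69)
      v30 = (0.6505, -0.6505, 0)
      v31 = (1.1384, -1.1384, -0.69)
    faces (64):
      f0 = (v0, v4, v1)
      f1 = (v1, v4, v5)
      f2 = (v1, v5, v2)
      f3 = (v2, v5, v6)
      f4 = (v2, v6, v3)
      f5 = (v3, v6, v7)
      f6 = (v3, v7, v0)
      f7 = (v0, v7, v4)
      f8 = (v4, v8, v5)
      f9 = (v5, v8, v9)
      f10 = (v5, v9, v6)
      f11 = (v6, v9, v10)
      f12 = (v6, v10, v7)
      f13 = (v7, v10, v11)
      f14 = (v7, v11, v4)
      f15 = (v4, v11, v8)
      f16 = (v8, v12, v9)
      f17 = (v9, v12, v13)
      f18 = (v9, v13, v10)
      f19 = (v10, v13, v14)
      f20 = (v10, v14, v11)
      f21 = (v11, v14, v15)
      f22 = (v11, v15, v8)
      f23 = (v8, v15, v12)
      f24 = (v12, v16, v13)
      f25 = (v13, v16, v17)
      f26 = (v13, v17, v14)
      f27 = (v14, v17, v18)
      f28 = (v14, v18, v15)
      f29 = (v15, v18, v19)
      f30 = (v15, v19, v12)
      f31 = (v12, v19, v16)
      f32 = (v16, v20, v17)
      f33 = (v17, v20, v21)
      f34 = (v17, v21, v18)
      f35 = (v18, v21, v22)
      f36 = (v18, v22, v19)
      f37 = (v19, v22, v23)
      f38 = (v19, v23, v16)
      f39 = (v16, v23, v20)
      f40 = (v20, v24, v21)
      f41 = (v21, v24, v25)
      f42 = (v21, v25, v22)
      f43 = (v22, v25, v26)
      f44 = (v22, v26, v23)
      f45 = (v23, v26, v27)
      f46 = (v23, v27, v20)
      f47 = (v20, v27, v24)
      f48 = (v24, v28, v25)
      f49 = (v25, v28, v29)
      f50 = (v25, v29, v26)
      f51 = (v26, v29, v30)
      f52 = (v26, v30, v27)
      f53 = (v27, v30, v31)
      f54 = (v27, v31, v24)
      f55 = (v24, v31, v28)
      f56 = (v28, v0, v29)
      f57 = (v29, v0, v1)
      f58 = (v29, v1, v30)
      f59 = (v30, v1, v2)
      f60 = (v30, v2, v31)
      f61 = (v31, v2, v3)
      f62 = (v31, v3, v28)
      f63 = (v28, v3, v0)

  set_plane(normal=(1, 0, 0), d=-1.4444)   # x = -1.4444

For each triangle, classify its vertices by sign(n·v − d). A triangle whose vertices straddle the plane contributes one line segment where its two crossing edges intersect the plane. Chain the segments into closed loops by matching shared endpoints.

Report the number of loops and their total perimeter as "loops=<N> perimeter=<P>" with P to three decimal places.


Straddling triangles (18 of 64):
  (v8,v12,v9) [+-+] → (-1.4444, 1.70165, 0)–(-1.4444, 1.62448, 0.0771758)  len=0.1091
  (v9,v12,v13) [+-+] → (-1.4444, 1.62448, 0.0771758)–(-1.4444, 1.4444, 0.257247)  len=0.2547
  (v8,v15,v12) [++-] → (-1.4444, 1.4444, -0.257247)–(-1.4444, 1.70165, 0)  len=0.3638
  (v12,v16,v13) [--+] → (-1.4444, 0.838512, 0.508233)–(-1.4444, 1.4444, 0.257247)  len=0.6558
  (v13,v16,v17) [+--] → (-1.4444, 0.838512, 0.508233)–(-1.4444, 0.399744, 0.69)  len=0.4749
  (v13,v17,v14) [+-+] → (-1.4444, 0.399744, 0.69)–(-1.4444, 0.11227, 0.570913)  len=0.3112
  (v14,v17,v18) [+-+] → (-1.4444, 0.11227, 0.570913)–(-1.4444, 0, 0.5244)  len=0.1215
  (v15,v18,v19) [++-] → (-1.4444, 0, -0.5244)–(-1.4444, 0.399744, -0.69)  len=0.4327
  (v15,v19,v12) [+--] → (-1.4444, 0.399744, -0.69)–(-1.4444, 1.4444, -0.257247)  len=1.1307
  (v17,v20,v21) [--+] → (-1.4444, -1.4444, 0.257247)–(-1.4444, -0.399744, 0.69)  len=1.1307
  (v17,v21,v18) [-++] → (-1.4444, -0.399744, 0.69)–(-1.4444, 0, 0.5244)  len=0.4327
  (v18,v22,v19) [++-] → (-1.4444, -0.11227, -0.570913)–(-1.4444, 0, -0.5244)  len=0.1215
  (v19,v22,v23) [-++] → (-1.4444, -0.11227, -0.570913)–(-1.4444, -0.399744, -0.69)  len=0.3112
  (v19,v23,v16) [-+-] → (-1.4444, -0.399744, -0.69)–(-1.4444, -0.838512, -0.508233)  len=0.4749
  (v16,v23,v20) [-+-] → (-1.4444, -0.838512, -0.508233)–(-1.4444, -1.4444, -0.257247)  len=0.6558
  (v20,v24,v21) [-++] → (-1.4444, -1.70165, 0)–(-1.4444, -1.4444, 0.257247)  len=0.3638
  (v23,v27,v20) [++-] → (-1.4444, -1.62448, -0.0771758)–(-1.4444, -1.4444, -0.257247)  len=0.2547
  (v20,v27,v24) [-++] → (-1.4444, -1.62448, -0.0771758)–(-1.4444, -1.70165, 0)  len=0.1091

Chained into 1 loop(s):
  loop 1: 18 segments, perimeter = 7.7090
Total perimeter = 7.709

loops=1 perimeter=7.709


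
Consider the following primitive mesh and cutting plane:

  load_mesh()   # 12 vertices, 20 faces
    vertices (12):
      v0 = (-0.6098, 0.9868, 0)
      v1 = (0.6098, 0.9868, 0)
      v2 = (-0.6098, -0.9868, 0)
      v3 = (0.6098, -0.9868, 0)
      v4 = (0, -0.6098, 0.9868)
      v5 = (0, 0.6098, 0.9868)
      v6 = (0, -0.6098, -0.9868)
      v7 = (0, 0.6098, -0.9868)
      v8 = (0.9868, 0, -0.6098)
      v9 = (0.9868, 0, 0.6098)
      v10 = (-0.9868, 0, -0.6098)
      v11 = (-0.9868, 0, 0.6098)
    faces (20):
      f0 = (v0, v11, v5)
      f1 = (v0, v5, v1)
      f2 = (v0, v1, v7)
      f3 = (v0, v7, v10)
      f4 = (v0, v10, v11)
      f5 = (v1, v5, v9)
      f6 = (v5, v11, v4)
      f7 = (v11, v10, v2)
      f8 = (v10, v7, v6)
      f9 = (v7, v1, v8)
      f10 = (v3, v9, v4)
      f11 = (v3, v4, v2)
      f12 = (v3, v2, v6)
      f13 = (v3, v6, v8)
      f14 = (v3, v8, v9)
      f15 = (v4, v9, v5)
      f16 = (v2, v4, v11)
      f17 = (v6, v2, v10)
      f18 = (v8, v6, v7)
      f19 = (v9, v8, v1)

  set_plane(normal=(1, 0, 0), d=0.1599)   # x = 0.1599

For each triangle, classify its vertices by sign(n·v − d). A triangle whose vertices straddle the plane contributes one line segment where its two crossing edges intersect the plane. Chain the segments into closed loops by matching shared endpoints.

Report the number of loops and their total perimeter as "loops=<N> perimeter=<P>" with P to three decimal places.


Straddling triangles (10 of 20):
  (v0,v5,v1) [--+] → (0.1599, 0.708656, 0.728044)–(0.1599, 0.9868, 0)  len=0.7794
  (v0,v1,v7) [-+-] → (0.1599, 0.9868, 0)–(0.1599, 0.708656, -0.728044)  len=0.7794
  (v1,v5,v9) [+-+] → (0.1599, 0.708656, 0.728044)–(0.1599, 0.510989, 0.925711)  len=0.2795
  (v7,v1,v8) [-++] → (0.1599, 0.708656, -0.728044)–(0.1599, 0.510989, -0.925711)  len=0.2795
  (v3,v9,v4) [++-] → (0.1599, -0.510989, 0.925711)–(0.1599, -0.708656, 0.728044)  len=0.2795
  (v3,v4,v2) [+--] → (0.1599, -0.708656, 0.728044)–(0.1599, -0.9868, 0)  len=0.7794
  (v3,v2,v6) [+--] → (0.1599, -0.9868, 0)–(0.1599, -0.708656, -0.728044)  len=0.7794
  (v3,v6,v8) [+-+] → (0.1599, -0.708656, -0.728044)–(0.1599, -0.510989, -0.925711)  len=0.2795
  (v4,v9,v5) [-+-] → (0.1599, -0.510989, 0.925711)–(0.1599, 0.510989, 0.925711)  len=1.0220
  (v8,v6,v7) [+--] → (0.1599, -0.510989, -0.925711)–(0.1599, 0.510989, -0.925711)  len=1.0220

Chained into 1 loop(s):
  loop 1: 10 segments, perimeter = 6.2796
Total perimeter = 6.280

loops=1 perimeter=6.280


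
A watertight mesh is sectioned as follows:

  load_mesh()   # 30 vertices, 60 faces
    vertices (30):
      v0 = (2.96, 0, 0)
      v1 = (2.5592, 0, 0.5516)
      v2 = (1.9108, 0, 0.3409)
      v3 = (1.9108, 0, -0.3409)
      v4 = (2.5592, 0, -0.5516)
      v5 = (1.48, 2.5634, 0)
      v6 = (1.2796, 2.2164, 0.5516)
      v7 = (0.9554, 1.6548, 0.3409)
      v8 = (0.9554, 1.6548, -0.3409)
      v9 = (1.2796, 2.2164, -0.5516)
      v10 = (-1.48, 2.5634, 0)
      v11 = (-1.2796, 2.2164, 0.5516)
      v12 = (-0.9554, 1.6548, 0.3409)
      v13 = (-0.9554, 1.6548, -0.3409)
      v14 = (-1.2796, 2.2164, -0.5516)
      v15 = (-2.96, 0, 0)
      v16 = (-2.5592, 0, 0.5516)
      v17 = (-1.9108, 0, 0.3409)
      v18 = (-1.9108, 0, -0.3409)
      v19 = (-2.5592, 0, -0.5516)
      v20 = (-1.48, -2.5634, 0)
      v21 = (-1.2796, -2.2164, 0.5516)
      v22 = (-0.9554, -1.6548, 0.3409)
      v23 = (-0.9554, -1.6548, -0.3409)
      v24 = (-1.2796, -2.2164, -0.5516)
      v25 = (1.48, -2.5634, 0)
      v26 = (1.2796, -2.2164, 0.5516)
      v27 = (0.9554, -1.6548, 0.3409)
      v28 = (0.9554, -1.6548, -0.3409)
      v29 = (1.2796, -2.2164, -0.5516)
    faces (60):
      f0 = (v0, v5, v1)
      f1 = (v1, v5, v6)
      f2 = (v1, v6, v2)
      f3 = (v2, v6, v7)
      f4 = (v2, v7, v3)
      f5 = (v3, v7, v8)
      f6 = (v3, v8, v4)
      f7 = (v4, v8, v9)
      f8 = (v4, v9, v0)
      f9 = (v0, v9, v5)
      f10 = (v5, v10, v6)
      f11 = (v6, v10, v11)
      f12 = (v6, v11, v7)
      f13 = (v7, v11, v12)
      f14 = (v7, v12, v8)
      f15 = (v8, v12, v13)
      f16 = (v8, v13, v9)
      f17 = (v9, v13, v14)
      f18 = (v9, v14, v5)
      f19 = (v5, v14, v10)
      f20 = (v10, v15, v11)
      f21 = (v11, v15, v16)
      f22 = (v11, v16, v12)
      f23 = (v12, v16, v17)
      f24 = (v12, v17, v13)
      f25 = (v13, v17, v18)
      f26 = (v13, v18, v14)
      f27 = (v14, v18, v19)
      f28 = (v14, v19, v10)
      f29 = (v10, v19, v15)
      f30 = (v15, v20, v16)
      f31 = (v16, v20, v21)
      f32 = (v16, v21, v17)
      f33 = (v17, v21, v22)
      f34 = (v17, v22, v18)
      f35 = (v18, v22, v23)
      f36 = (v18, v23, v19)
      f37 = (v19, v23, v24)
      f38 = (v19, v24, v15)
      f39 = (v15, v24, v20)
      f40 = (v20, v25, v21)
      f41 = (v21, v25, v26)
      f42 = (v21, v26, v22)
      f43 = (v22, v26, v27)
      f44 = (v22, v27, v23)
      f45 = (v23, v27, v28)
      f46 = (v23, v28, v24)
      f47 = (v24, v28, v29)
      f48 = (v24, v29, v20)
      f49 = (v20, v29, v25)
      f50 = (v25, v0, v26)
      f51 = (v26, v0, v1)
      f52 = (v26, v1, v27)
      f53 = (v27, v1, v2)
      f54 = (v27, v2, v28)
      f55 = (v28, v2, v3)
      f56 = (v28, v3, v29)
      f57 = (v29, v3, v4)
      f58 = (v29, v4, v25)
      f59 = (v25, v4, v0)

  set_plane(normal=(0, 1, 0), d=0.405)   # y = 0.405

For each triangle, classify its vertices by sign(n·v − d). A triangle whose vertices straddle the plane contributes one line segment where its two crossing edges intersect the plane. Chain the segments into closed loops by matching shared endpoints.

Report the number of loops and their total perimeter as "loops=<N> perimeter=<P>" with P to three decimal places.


Straddling triangles (20 of 60):
  (v0,v5,v1) [-+-] → (2.72617, 0.405, 0)–(2.38869, 0.405, 0.464451)  len=0.5741
  (v1,v5,v6) [-++] → (2.38869, 0.405, 0.464451)–(2.32538, 0.405, 0.5516)  len=0.1077
  (v1,v6,v2) [-+-] → (2.32538, 0.405, 0.5516)–(1.79546, 0.405, 0.379401)  len=0.5572
  (v2,v6,v7) [-++] → (1.79546, 0.405, 0.379401)–(1.67697, 0.405, 0.3409)  len=0.1246
  (v2,v7,v3) [-+-] → (1.67697, 0.405, 0.3409)–(1.67697, 0.405, -0.174035)  len=0.5149
  (v3,v7,v8) [-++] → (1.67697, 0.405, -0.174035)–(1.67697, 0.405, -0.3409)  len=0.1669
  (v3,v8,v4) [-+-] → (1.67697, 0.405, -0.3409)–(2.16668, 0.405, -0.500033)  len=0.5149
  (v4,v8,v9) [-++] → (2.16668, 0.405, -0.500033)–(2.32538, 0.405, -0.5516)  len=0.1669
  (v4,v9,v0) [-+-] → (2.32538, 0.405, -0.5516)–(2.65294, 0.405, -0.100793)  len=0.5572
  (v0,v9,v5) [-++] → (2.65294, 0.405, -0.100793)–(2.72617, 0.405, 0)  len=0.1246
  (v10,v15,v11) [+-+] → (-2.72617, 0.405, 0)–(-2.65294, 0.405, 0.100793)  len=0.1246
  (v11,v15,v16) [+--] → (-2.65294, 0.405, 0.100793)–(-2.32538, 0.405, 0.5516)  len=0.5572
  (v11,v16,v12) [+-+] → (-2.32538, 0.405, 0.5516)–(-2.16668, 0.405, 0.500033)  len=0.1669
  (v12,v16,v17) [+--] → (-2.16668, 0.405, 0.500033)–(-1.67697, 0.405, 0.3409)  len=0.5149
  (v12,v17,v13) [+-+] → (-1.67697, 0.405, 0.3409)–(-1.67697, 0.405, 0.174035)  len=0.1669
  (v13,v17,v18) [+--] → (-1.67697, 0.405, 0.174035)–(-1.67697, 0.405, -0.3409)  len=0.5149
  (v13,v18,v14) [+-+] → (-1.67697, 0.405, -0.3409)–(-1.79546, 0.405, -0.379401)  len=0.1246
  (v14,v18,v19) [+--] → (-1.79546, 0.405, -0.379401)–(-2.32538, 0.405, -0.5516)  len=0.5572
  (v14,v19,v10) [+-+] → (-2.32538, 0.405, -0.5516)–(-2.38869, 0.405, -0.464451)  len=0.1077
  (v10,v19,v15) [+--] → (-2.38869, 0.405, -0.464451)–(-2.72617, 0.405, 0)  len=0.5741

Chained into 2 loop(s):
  loop 1: 10 segments, perimeter = 3.4090
  loop 2: 10 segments, perimeter = 3.4090
Total perimeter = 6.818

loops=2 perimeter=6.818


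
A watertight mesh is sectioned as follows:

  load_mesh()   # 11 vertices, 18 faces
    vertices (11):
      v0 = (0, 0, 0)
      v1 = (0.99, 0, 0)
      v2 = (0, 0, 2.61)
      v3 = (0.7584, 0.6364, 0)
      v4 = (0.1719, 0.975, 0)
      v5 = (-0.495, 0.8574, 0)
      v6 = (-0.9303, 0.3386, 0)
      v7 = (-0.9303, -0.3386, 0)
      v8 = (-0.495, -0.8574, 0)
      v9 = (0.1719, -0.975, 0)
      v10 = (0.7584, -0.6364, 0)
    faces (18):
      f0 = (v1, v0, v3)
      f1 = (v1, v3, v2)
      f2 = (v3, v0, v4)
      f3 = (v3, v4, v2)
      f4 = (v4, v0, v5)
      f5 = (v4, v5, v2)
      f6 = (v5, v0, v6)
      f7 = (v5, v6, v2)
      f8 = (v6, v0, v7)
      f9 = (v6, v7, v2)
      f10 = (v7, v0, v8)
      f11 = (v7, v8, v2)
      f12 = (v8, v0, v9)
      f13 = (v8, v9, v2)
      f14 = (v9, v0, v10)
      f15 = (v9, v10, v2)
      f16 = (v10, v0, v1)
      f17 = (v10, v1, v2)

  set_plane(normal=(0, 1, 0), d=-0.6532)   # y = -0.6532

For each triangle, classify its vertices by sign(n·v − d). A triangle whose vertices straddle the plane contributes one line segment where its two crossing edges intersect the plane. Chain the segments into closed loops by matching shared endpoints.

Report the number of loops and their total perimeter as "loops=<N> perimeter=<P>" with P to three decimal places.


loops=1 perimeter=3.687

Straddling triangles (6 of 18):
  (v7,v0,v8) [++-] → (-0.37711, -0.6532, 0)–(-0.666334, -0.6532, 0)  len=0.2892
  (v7,v8,v2) [+-+] → (-0.666334, -0.6532, 0)–(-0.37711, -0.6532, 0.621603)  len=0.6856
  (v8,v0,v9) [-+-] → (-0.37711, -0.6532, 0)–(0.115164, -0.6532, 0)  len=0.4923
  (v8,v9,v2) [--+] → (0.115164, -0.6532, 0.861434)–(-0.37711, -0.6532, 0.621603)  len=0.5476
  (v9,v0,v10) [-++] → (0.115164, -0.6532, 0)–(0.7293, -0.6532, 0)  len=0.6141
  (v9,v10,v2) [-++] → (0.7293, -0.6532, 0)–(0.115164, -0.6532, 0.861434)  len=1.0579

Chained into 1 loop(s):
  loop 1: 6 segments, perimeter = 3.6868
Total perimeter = 3.687


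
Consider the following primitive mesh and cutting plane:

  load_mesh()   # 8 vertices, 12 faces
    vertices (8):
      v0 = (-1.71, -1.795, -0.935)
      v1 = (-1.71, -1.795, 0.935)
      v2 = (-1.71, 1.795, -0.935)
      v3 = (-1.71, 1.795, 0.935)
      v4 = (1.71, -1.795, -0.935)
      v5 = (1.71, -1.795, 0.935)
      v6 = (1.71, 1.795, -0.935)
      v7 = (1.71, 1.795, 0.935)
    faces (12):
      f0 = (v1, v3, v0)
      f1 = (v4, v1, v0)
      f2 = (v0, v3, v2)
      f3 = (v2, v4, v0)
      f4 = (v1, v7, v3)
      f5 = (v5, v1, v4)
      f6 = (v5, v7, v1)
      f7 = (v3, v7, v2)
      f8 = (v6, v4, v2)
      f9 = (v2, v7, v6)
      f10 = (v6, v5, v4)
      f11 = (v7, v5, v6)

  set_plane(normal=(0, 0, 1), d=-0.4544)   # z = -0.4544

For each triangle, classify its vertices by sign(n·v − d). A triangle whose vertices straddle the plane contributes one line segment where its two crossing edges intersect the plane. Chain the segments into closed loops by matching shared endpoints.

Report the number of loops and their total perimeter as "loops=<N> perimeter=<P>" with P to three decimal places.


Straddling triangles (8 of 12):
  (v1,v3,v0) [++-] → (-1.71, -0.872351, -0.4544)–(-1.71, -1.795, -0.4544)  len=0.9226
  (v4,v1,v0) [-+-] → (0.831042, -1.795, -0.4544)–(-1.71, -1.795, -0.4544)  len=2.5410
  (v0,v3,v2) [-+-] → (-1.71, -0.872351, -0.4544)–(-1.71, 1.795, -0.4544)  len=2.6674
  (v5,v1,v4) [++-] → (0.831042, -1.795, -0.4544)–(1.71, -1.795, -0.4544)  len=0.8790
  (v3,v7,v2) [++-] → (-0.831042, 1.795, -0.4544)–(-1.71, 1.795, -0.4544)  len=0.8790
  (v2,v7,v6) [-+-] → (-0.831042, 1.795, -0.4544)–(1.71, 1.795, -0.4544)  len=2.5410
  (v6,v5,v4) [-+-] → (1.71, 0.872351, -0.4544)–(1.71, -1.795, -0.4544)  len=2.6674
  (v7,v5,v6) [++-] → (1.71, 0.872351, -0.4544)–(1.71, 1.795, -0.4544)  len=0.9226

Chained into 1 loop(s):
  loop 1: 8 segments, perimeter = 14.0200
Total perimeter = 14.020

loops=1 perimeter=14.020


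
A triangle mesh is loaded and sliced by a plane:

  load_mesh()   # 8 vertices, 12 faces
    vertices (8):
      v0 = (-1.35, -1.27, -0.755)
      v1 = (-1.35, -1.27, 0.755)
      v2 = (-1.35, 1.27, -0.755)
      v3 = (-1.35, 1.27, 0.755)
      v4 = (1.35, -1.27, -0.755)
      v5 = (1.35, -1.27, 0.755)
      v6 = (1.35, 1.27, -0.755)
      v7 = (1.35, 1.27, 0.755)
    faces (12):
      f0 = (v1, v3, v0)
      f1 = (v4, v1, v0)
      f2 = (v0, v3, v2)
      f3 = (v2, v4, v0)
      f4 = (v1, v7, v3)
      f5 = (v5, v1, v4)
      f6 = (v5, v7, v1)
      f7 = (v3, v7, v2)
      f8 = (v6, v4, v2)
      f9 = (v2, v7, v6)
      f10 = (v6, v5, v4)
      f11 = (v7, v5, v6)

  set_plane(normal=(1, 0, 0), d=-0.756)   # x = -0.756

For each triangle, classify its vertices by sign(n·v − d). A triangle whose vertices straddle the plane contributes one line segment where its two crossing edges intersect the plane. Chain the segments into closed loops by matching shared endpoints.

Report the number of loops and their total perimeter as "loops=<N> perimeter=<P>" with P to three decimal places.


loops=1 perimeter=8.100

Straddling triangles (8 of 12):
  (v4,v1,v0) [+--] → (-0.756, -1.27, 0.4228)–(-0.756, -1.27, -0.755)  len=1.1778
  (v2,v4,v0) [-+-] → (-0.756, 0.7112, -0.755)–(-0.756, -1.27, -0.755)  len=1.9812
  (v1,v7,v3) [-+-] → (-0.756, -0.7112, 0.755)–(-0.756, 1.27, 0.755)  len=1.9812
  (v5,v1,v4) [+-+] → (-0.756, -1.27, 0.755)–(-0.756, -1.27, 0.4228)  len=0.3322
  (v5,v7,v1) [++-] → (-0.756, -0.7112, 0.755)–(-0.756, -1.27, 0.755)  len=0.5588
  (v3,v7,v2) [-+-] → (-0.756, 1.27, 0.755)–(-0.756, 1.27, -0.4228)  len=1.1778
  (v6,v4,v2) [++-] → (-0.756, 0.7112, -0.755)–(-0.756, 1.27, -0.755)  len=0.5588
  (v2,v7,v6) [-++] → (-0.756, 1.27, -0.4228)–(-0.756, 1.27, -0.755)  len=0.3322

Chained into 1 loop(s):
  loop 1: 8 segments, perimeter = 8.1000
Total perimeter = 8.100


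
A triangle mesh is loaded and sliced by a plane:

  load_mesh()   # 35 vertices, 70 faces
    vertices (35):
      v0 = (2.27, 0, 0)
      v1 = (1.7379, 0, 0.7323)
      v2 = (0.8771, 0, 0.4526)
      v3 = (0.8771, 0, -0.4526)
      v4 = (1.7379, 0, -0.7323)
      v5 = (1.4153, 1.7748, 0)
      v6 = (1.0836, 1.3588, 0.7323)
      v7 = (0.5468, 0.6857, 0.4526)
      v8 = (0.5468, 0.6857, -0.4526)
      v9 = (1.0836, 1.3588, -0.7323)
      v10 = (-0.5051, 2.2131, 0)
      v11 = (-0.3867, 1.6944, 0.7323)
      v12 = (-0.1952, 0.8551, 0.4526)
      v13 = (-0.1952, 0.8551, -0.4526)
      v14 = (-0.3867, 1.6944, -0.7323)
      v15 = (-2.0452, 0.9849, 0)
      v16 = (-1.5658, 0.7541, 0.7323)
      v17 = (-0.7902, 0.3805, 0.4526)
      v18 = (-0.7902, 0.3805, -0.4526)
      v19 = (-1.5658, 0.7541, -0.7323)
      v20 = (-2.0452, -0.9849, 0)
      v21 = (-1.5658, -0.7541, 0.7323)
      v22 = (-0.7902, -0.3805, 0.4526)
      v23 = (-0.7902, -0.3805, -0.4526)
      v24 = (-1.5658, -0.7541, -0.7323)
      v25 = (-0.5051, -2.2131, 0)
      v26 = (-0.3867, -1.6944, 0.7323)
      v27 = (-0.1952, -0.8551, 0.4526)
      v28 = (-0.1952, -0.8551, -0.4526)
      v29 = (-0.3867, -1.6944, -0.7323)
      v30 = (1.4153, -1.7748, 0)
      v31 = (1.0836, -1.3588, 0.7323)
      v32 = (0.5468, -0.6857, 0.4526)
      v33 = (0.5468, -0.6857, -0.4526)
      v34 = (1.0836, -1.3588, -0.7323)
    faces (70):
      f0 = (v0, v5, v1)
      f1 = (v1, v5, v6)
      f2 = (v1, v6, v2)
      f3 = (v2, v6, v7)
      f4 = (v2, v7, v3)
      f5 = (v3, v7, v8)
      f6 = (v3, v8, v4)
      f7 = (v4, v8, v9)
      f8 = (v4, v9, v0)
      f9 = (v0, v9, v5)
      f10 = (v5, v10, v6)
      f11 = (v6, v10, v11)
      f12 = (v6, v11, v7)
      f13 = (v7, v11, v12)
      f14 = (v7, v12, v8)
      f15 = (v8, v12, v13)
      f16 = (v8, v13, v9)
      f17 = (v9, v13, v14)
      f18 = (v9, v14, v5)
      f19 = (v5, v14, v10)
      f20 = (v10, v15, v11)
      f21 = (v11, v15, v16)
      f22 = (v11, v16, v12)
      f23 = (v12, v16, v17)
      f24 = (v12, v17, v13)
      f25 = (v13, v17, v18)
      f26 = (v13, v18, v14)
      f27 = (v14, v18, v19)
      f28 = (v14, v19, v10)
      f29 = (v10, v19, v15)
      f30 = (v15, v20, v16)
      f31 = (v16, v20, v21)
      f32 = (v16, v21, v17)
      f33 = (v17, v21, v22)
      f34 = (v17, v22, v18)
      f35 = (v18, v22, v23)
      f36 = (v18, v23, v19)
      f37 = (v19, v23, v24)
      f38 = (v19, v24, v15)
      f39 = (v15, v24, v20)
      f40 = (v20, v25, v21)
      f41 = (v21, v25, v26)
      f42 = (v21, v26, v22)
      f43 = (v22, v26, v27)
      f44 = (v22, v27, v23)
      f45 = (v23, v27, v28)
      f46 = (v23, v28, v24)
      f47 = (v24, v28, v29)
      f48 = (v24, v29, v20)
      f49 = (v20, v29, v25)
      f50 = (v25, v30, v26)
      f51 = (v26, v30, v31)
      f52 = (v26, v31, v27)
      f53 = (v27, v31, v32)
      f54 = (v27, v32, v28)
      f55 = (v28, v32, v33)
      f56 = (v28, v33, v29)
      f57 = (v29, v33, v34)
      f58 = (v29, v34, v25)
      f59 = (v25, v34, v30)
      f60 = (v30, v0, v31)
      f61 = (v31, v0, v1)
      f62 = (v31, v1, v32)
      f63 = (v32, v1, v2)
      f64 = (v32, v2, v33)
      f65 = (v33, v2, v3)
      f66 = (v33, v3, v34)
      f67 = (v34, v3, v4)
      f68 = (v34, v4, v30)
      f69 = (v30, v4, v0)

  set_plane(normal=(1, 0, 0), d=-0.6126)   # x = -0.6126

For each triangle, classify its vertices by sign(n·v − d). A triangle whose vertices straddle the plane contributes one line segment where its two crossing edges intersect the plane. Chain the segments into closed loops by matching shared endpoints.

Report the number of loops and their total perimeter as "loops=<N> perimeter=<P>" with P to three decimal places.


Straddling triangles (20 of 70):
  (v10,v15,v11) [+-+] → (-0.6126, 2.12737, 0)–(-0.6126, 1.59776, 0.632555)  len=0.8250
  (v11,v15,v16) [+--] → (-0.6126, 1.59776, 0.632555)–(-0.6126, 1.51425, 0.7323)  len=0.1301
  (v11,v16,v12) [+-+] → (-0.6126, 1.51425, 0.7323)–(-0.6126, 0.824342, 0.537779)  len=0.7168
  (v12,v16,v17) [+--] → (-0.6126, 0.824342, 0.537779)–(-0.6126, 0.522162, 0.4526)  len=0.3140
  (v12,v17,v13) [+-+] → (-0.6126, 0.522162, 0.4526)–(-0.6126, 0.522162, 0.182409)  len=0.2702
  (v13,v17,v18) [+--] → (-0.6126, 0.522162, 0.182409)–(-0.6126, 0.522162, -0.4526)  len=0.6350
  (v13,v18,v14) [+-+] → (-0.6126, 0.522162, -0.4526)–(-0.6126, 0.958811, -0.57571)  len=0.4537
  (v14,v18,v19) [+--] → (-0.6126, 0.958811, -0.57571)–(-0.6126, 1.51425, -0.7323)  len=0.5771
  (v14,v19,v10) [+-+] → (-0.6126, 1.51425, -0.7323)–(-0.6126, 2.06523, -0.0742173)  len=0.8583
  (v10,v19,v15) [+--] → (-0.6126, 2.06523, -0.0742173)–(-0.6126, 2.12737, 0)  len=0.0968
  (v20,v25,v21) [-+-] → (-0.6126, -2.12737, 0)–(-0.6126, -2.06523, 0.0742173)  len=0.0968
  (v21,v25,v26) [-++] → (-0.6126, -2.06523, 0.0742173)–(-0.6126, -1.51425, 0.7323)  len=0.8583
  (v21,v26,v22) [-+-] → (-0.6126, -1.51425, 0.7323)–(-0.6126, -0.958811, 0.57571)  len=0.5771
  (v22,v26,v27) [-++] → (-0.6126, -0.958811, 0.57571)–(-0.6126, -0.522162, 0.4526)  len=0.4537
  (v22,v27,v23) [-+-] → (-0.6126, -0.522162, 0.4526)–(-0.6126, -0.522162, -0.182409)  len=0.6350
  (v23,v27,v28) [-++] → (-0.6126, -0.522162, -0.182409)–(-0.6126, -0.522162, -0.4526)  len=0.2702
  (v23,v28,v24) [-+-] → (-0.6126, -0.522162, -0.4526)–(-0.6126, -0.824342, -0.537779)  len=0.3140
  (v24,v28,v29) [-++] → (-0.6126, -0.824342, -0.537779)–(-0.6126, -1.51425, -0.7323)  len=0.7168
  (v24,v29,v20) [-+-] → (-0.6126, -1.51425, -0.7323)–(-0.6126, -1.59776, -0.632555)  len=0.1301
  (v20,v29,v25) [-++] → (-0.6126, -1.59776, -0.632555)–(-0.6126, -2.12737, 0)  len=0.8250

Chained into 2 loop(s):
  loop 1: 10 segments, perimeter = 4.8769
  loop 2: 10 segments, perimeter = 4.8769
Total perimeter = 9.754

loops=2 perimeter=9.754


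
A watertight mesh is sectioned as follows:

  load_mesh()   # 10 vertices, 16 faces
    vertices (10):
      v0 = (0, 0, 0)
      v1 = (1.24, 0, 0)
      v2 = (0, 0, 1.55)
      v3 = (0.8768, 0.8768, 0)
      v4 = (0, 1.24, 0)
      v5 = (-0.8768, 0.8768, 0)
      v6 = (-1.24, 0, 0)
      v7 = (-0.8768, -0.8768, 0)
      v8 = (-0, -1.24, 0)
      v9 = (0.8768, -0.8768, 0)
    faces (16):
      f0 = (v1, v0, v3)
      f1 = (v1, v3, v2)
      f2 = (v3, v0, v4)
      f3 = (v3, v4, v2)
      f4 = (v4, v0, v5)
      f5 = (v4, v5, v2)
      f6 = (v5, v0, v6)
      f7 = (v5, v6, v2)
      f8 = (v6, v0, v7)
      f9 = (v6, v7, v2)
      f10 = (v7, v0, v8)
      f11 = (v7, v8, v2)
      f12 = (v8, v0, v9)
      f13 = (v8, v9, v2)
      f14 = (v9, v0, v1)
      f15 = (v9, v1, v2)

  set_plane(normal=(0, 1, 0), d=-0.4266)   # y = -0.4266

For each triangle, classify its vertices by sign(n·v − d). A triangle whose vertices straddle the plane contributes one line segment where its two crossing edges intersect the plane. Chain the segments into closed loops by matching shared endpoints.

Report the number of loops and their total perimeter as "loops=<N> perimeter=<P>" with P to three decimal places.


Straddling triangles (8 of 16):
  (v6,v0,v7) [++-] → (-0.4266, -0.4266, 0)–(-1.06329, -0.4266, 0)  len=0.6367
  (v6,v7,v2) [+-+] → (-1.06329, -0.4266, 0)–(-0.4266, -0.4266, 0.79586)  len=1.0192
  (v7,v0,v8) [-+-] → (-0.4266, -0.4266, 0)–(0, -0.4266, 0)  len=0.4266
  (v7,v8,v2) [--+] → (0, -0.4266, 1.01675)–(-0.4266, -0.4266, 0.79586)  len=0.4804
  (v8,v0,v9) [-+-] → (0, -0.4266, 0)–(0.4266, -0.4266, 0)  len=0.4266
  (v8,v9,v2) [--+] → (0.4266, -0.4266, 0.79586)–(0, -0.4266, 1.01675)  len=0.4804
  (v9,v0,v1) [-++] → (0.4266, -0.4266, 0)–(1.06329, -0.4266, 0)  len=0.6367
  (v9,v1,v2) [-++] → (1.06329, -0.4266, 0)–(0.4266, -0.4266, 0.79586)  len=1.0192

Chained into 1 loop(s):
  loop 1: 8 segments, perimeter = 5.1258
Total perimeter = 5.126

loops=1 perimeter=5.126


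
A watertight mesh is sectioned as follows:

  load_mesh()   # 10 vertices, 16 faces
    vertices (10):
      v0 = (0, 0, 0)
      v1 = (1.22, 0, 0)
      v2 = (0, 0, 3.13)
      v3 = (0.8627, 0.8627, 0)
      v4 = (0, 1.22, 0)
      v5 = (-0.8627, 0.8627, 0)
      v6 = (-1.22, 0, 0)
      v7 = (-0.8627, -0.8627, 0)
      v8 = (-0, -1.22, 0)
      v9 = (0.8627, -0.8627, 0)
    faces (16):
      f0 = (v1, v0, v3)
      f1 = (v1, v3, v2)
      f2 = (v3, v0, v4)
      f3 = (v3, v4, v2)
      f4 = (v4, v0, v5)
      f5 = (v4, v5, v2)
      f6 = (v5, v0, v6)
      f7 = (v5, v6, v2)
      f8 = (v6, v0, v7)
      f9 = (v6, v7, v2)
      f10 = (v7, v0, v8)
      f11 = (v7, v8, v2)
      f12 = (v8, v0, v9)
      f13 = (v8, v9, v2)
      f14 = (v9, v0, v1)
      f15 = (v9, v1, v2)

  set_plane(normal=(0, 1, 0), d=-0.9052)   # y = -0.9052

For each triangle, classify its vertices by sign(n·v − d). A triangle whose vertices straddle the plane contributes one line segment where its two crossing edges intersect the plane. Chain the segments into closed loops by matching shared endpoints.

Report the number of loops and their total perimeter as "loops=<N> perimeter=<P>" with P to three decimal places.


loops=1 perimeter=3.738

Straddling triangles (4 of 16):
  (v7,v0,v8) [++-] → (0, -0.9052, 0)–(-0.760084, -0.9052, 0)  len=0.7601
  (v7,v8,v2) [+-+] → (-0.760084, -0.9052, 0)–(0, -0.9052, 0.807643)  len=1.1091
  (v8,v0,v9) [-++] → (0, -0.9052, 0)–(0.760084, -0.9052, 0)  len=0.7601
  (v8,v9,v2) [-++] → (0.760084, -0.9052, 0)–(0, -0.9052, 0.807643)  len=1.1091

Chained into 1 loop(s):
  loop 1: 4 segments, perimeter = 3.7383
Total perimeter = 3.738


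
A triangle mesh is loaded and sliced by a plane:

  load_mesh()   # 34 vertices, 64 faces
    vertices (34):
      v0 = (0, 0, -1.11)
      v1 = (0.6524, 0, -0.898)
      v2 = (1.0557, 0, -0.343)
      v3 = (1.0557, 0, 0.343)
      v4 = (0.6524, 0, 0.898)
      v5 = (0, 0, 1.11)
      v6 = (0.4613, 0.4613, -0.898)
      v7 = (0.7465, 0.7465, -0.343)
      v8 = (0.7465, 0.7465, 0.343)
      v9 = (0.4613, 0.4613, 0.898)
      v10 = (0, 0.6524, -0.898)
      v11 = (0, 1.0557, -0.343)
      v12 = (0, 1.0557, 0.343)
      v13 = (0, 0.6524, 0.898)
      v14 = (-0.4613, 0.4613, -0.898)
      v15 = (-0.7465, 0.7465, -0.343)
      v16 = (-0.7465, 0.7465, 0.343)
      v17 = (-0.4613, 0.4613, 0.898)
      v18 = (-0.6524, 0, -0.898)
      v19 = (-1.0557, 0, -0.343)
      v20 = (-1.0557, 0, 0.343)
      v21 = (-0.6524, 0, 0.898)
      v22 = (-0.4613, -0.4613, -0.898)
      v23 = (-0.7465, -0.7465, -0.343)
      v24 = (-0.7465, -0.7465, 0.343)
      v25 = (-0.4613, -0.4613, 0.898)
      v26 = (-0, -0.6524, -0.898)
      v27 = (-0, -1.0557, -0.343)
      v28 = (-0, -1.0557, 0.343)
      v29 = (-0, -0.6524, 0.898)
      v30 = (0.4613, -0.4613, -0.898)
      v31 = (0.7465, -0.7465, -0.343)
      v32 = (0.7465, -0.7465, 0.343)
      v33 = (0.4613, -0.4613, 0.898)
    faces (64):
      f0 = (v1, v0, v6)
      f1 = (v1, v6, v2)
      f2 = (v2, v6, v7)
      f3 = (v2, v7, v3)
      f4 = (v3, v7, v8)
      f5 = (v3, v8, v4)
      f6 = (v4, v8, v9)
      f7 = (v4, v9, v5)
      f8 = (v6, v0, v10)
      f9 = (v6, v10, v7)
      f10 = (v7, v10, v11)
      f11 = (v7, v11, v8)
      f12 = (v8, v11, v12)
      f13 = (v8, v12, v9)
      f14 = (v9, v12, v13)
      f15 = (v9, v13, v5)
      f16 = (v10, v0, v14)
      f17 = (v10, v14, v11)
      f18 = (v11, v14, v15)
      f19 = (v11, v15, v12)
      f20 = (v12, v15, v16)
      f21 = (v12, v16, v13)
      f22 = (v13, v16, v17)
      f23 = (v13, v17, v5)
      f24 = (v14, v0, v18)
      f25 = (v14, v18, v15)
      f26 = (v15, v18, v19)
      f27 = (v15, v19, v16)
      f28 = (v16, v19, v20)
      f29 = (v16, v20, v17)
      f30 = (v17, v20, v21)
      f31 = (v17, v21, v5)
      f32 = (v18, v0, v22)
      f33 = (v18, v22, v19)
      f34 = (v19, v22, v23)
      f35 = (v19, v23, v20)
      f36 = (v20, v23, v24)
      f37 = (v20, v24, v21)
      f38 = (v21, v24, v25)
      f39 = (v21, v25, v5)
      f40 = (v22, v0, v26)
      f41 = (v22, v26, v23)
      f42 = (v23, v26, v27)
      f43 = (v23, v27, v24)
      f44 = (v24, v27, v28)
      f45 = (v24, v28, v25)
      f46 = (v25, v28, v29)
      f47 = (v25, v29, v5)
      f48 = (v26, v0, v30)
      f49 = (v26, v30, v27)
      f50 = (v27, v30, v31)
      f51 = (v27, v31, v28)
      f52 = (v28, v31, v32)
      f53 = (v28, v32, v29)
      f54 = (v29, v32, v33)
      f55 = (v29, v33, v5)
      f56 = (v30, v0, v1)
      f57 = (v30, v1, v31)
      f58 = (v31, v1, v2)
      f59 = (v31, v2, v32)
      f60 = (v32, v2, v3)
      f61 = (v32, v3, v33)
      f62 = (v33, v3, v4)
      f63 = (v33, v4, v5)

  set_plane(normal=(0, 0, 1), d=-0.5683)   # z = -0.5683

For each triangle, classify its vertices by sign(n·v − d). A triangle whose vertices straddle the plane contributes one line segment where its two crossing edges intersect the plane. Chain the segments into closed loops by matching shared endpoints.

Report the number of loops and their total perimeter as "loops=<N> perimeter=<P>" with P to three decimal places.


loops=1 perimeter=5.462

Straddling triangles (16 of 64):
  (v1,v6,v2) [--+] → (0.814406, 0.187263, -0.5683)–(0.891982, 0, -0.5683)  len=0.2027
  (v2,v6,v7) [+-+] → (0.814406, 0.187263, -0.5683)–(0.630724, 0.630724, -0.5683)  len=0.4800
  (v6,v10,v7) [--+] → (0.443461, 0.7083, -0.5683)–(0.630724, 0.630724, -0.5683)  len=0.2027
  (v7,v10,v11) [+-+] → (0.443461, 0.7083, -0.5683)–(0, 0.891982, -0.5683)  len=0.4800
  (v10,v14,v11) [--+] → (-0.187263, 0.814406, -0.5683)–(0, 0.891982, -0.5683)  len=0.2027
  (v11,v14,v15) [+-+] → (-0.187263, 0.814406, -0.5683)–(-0.630724, 0.630724, -0.5683)  len=0.4800
  (v14,v18,v15) [--+] → (-0.7083, 0.443461, -0.5683)–(-0.630724, 0.630724, -0.5683)  len=0.2027
  (v15,v18,v19) [+-+] → (-0.7083, 0.443461, -0.5683)–(-0.891982, 0, -0.5683)  len=0.4800
  (v18,v22,v19) [--+] → (-0.814406, -0.187263, -0.5683)–(-0.891982, 0, -0.5683)  len=0.2027
  (v19,v22,v23) [+-+] → (-0.814406, -0.187263, -0.5683)–(-0.630724, -0.630724, -0.5683)  len=0.4800
  (v22,v26,v23) [--+] → (-0.443461, -0.7083, -0.5683)–(-0.630724, -0.630724, -0.5683)  len=0.2027
  (v23,v26,v27) [+-+] → (-0.443461, -0.7083, -0.5683)–(0, -0.891982, -0.5683)  len=0.4800
  (v26,v30,v27) [--+] → (0.187263, -0.814406, -0.5683)–(0, -0.891982, -0.5683)  len=0.2027
  (v27,v30,v31) [+-+] → (0.187263, -0.814406, -0.5683)–(0.630724, -0.630724, -0.5683)  len=0.4800
  (v30,v1,v31) [--+] → (0.7083, -0.443461, -0.5683)–(0.630724, -0.630724, -0.5683)  len=0.2027
  (v31,v1,v2) [+-+] → (0.7083, -0.443461, -0.5683)–(0.891982, 0, -0.5683)  len=0.4800

Chained into 1 loop(s):
  loop 1: 16 segments, perimeter = 5.4615
Total perimeter = 5.462


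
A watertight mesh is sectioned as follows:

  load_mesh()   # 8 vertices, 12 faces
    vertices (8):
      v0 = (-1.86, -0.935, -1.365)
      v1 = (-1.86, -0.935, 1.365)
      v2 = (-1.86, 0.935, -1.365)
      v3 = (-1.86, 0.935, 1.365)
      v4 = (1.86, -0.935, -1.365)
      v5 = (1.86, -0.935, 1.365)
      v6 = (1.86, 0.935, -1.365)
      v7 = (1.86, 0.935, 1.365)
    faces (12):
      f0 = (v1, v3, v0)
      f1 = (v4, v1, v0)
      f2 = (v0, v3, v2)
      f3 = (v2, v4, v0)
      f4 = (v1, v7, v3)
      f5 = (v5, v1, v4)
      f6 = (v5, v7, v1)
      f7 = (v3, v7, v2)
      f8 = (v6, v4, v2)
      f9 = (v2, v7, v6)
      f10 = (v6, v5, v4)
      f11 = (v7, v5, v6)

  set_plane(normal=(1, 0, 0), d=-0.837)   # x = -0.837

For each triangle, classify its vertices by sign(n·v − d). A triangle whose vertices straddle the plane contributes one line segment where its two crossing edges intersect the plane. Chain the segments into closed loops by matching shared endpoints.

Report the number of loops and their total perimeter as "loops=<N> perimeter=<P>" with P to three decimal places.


Straddling triangles (8 of 12):
  (v4,v1,v0) [+--] → (-0.837, -0.935, 0.61425)–(-0.837, -0.935, -1.365)  len=1.9792
  (v2,v4,v0) [-+-] → (-0.837, 0.42075, -1.365)–(-0.837, -0.935, -1.365)  len=1.3558
  (v1,v7,v3) [-+-] → (-0.837, -0.42075, 1.365)–(-0.837, 0.935, 1.365)  len=1.3558
  (v5,v1,v4) [+-+] → (-0.837, -0.935, 1.365)–(-0.837, -0.935, 0.61425)  len=0.7508
  (v5,v7,v1) [++-] → (-0.837, -0.42075, 1.365)–(-0.837, -0.935, 1.365)  len=0.5143
  (v3,v7,v2) [-+-] → (-0.837, 0.935, 1.365)–(-0.837, 0.935, -0.61425)  len=1.9792
  (v6,v4,v2) [++-] → (-0.837, 0.42075, -1.365)–(-0.837, 0.935, -1.365)  len=0.5143
  (v2,v7,v6) [-++] → (-0.837, 0.935, -0.61425)–(-0.837, 0.935, -1.365)  len=0.7508

Chained into 1 loop(s):
  loop 1: 8 segments, perimeter = 9.2000
Total perimeter = 9.200

loops=1 perimeter=9.200


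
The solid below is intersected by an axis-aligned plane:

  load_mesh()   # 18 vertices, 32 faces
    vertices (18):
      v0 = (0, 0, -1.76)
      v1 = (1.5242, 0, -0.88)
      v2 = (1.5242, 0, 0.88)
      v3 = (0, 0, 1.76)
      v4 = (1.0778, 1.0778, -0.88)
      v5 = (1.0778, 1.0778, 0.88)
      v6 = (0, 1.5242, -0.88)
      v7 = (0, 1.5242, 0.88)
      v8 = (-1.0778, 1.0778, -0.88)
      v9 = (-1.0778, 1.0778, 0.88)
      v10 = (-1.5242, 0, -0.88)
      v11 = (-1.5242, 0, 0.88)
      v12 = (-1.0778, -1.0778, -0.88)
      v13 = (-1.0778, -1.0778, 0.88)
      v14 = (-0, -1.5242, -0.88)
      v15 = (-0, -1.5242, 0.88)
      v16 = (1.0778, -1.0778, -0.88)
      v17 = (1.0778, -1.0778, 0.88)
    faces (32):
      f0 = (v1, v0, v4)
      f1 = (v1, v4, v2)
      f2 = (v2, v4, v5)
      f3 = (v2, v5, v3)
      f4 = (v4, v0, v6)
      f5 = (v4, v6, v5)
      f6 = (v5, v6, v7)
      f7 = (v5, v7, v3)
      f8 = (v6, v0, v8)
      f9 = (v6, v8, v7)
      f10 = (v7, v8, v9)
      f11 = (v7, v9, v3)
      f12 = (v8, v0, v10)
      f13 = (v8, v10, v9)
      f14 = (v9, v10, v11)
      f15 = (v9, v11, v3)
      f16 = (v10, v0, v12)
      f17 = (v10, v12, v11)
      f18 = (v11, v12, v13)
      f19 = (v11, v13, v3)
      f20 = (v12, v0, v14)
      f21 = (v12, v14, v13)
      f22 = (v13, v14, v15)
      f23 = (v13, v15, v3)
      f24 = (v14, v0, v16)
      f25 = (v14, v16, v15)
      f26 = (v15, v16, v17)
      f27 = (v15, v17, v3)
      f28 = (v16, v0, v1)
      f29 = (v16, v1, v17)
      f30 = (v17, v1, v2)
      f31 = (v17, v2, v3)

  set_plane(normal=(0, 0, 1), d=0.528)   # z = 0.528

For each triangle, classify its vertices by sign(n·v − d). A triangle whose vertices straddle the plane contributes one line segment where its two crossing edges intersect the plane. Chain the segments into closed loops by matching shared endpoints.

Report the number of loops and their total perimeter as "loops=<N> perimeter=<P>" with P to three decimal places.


loops=1 perimeter=9.333

Straddling triangles (16 of 32):
  (v1,v4,v2) [--+] → (1.43492, 0.21556, 0.528)–(1.5242, 0, 0.528)  len=0.2333
  (v2,v4,v5) [+-+] → (1.43492, 0.21556, 0.528)–(1.0778, 1.0778, 0.528)  len=0.9333
  (v4,v6,v5) [--+] → (0.86224, 1.16708, 0.528)–(1.0778, 1.0778, 0.528)  len=0.2333
  (v5,v6,v7) [+-+] → (0.86224, 1.16708, 0.528)–(0, 1.5242, 0.528)  len=0.9333
  (v6,v8,v7) [--+] → (-0.21556, 1.43492, 0.528)–(0, 1.5242, 0.528)  len=0.2333
  (v7,v8,v9) [+-+] → (-0.21556, 1.43492, 0.528)–(-1.0778, 1.0778, 0.528)  len=0.9333
  (v8,v10,v9) [--+] → (-1.16708, 0.86224, 0.528)–(-1.0778, 1.0778, 0.528)  len=0.2333
  (v9,v10,v11) [+-+] → (-1.16708, 0.86224, 0.528)–(-1.5242, 0, 0.528)  len=0.9333
  (v10,v12,v11) [--+] → (-1.43492, -0.21556, 0.528)–(-1.5242, 0, 0.528)  len=0.2333
  (v11,v12,v13) [+-+] → (-1.43492, -0.21556, 0.528)–(-1.0778, -1.0778, 0.528)  len=0.9333
  (v12,v14,v13) [--+] → (-0.86224, -1.16708, 0.528)–(-1.0778, -1.0778, 0.528)  len=0.2333
  (v13,v14,v15) [+-+] → (-0.86224, -1.16708, 0.528)–(0, -1.5242, 0.528)  len=0.9333
  (v14,v16,v15) [--+] → (0.21556, -1.43492, 0.528)–(0, -1.5242, 0.528)  len=0.2333
  (v15,v16,v17) [+-+] → (0.21556, -1.43492, 0.528)–(1.0778, -1.0778, 0.528)  len=0.9333
  (v16,v1,v17) [--+] → (1.16708, -0.86224, 0.528)–(1.0778, -1.0778, 0.528)  len=0.2333
  (v17,v1,v2) [+-+] → (1.16708, -0.86224, 0.528)–(1.5242, 0, 0.528)  len=0.9333

Chained into 1 loop(s):
  loop 1: 16 segments, perimeter = 9.3327
Total perimeter = 9.333


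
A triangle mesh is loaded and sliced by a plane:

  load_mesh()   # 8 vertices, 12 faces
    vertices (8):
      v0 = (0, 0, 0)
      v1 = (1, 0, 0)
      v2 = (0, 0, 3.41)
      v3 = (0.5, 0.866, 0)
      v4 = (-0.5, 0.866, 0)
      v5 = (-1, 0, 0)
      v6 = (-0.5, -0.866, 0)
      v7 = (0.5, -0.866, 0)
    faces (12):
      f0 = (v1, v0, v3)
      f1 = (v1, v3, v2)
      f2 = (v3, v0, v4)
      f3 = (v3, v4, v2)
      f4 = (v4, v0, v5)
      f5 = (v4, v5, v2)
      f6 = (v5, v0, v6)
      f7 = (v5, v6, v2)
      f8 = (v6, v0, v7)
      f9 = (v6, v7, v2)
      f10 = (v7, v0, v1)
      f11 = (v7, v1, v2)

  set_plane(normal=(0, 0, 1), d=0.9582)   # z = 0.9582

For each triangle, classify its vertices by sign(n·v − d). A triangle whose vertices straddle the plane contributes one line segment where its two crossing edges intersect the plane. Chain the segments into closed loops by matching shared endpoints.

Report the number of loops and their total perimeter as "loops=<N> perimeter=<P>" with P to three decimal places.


Straddling triangles (6 of 12):
  (v1,v3,v2) [--+] → (0.359501, 0.622657, 0.9582)–(0.719003, 0, 0.9582)  len=0.7190
  (v3,v4,v2) [--+] → (-0.359501, 0.622657, 0.9582)–(0.359501, 0.622657, 0.9582)  len=0.7190
  (v4,v5,v2) [--+] → (-0.719003, 0, 0.9582)–(-0.359501, 0.622657, 0.9582)  len=0.7190
  (v5,v6,v2) [--+] → (-0.359501, -0.622657, 0.9582)–(-0.719003, 0, 0.9582)  len=0.7190
  (v6,v7,v2) [--+] → (0.359501, -0.622657, 0.9582)–(-0.359501, -0.622657, 0.9582)  len=0.7190
  (v7,v1,v2) [--+] → (0.719003, 0, 0.9582)–(0.359501, -0.622657, 0.9582)  len=0.7190

Chained into 1 loop(s):
  loop 1: 6 segments, perimeter = 4.3140
Total perimeter = 4.314

loops=1 perimeter=4.314


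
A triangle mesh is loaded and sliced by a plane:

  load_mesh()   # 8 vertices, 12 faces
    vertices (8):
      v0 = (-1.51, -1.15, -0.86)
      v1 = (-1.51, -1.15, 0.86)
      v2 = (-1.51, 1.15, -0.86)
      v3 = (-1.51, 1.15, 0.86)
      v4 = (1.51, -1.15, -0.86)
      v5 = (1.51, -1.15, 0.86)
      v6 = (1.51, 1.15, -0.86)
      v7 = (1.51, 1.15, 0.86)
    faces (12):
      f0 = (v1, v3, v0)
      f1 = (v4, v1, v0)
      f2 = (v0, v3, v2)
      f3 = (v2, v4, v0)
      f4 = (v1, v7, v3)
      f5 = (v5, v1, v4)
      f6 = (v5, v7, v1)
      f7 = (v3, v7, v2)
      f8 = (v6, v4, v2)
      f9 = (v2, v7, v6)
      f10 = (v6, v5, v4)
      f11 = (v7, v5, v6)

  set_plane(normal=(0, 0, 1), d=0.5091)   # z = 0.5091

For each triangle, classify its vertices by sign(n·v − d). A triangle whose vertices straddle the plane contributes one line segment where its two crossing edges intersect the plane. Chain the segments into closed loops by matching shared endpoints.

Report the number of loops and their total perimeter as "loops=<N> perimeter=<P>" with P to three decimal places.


Straddling triangles (8 of 12):
  (v1,v3,v0) [++-] → (-1.51, 0.680773, 0.5091)–(-1.51, -1.15, 0.5091)  len=1.8308
  (v4,v1,v0) [-+-] → (-0.893885, -1.15, 0.5091)–(-1.51, -1.15, 0.5091)  len=0.6161
  (v0,v3,v2) [-+-] → (-1.51, 0.680773, 0.5091)–(-1.51, 1.15, 0.5091)  len=0.4692
  (v5,v1,v4) [++-] → (-0.893885, -1.15, 0.5091)–(1.51, -1.15, 0.5091)  len=2.4039
  (v3,v7,v2) [++-] → (0.893885, 1.15, 0.5091)–(-1.51, 1.15, 0.5091)  len=2.4039
  (v2,v7,v6) [-+-] → (0.893885, 1.15, 0.5091)–(1.51, 1.15, 0.5091)  len=0.6161
  (v6,v5,v4) [-+-] → (1.51, -0.680773, 0.5091)–(1.51, -1.15, 0.5091)  len=0.4692
  (v7,v5,v6) [++-] → (1.51, -0.680773, 0.5091)–(1.51, 1.15, 0.5091)  len=1.8308

Chained into 1 loop(s):
  loop 1: 8 segments, perimeter = 10.6400
Total perimeter = 10.640

loops=1 perimeter=10.640
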